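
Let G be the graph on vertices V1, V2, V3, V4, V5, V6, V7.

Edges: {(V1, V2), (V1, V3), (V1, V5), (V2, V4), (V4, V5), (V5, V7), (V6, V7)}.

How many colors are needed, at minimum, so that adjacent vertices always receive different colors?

V6 and V7 are adjacent, so at least 2 colors are needed.
2 colors suffice: color 1 → {V1, V4, V7}; color 2 → {V2, V3, V5, V6}. Every edge joins two different colors.

2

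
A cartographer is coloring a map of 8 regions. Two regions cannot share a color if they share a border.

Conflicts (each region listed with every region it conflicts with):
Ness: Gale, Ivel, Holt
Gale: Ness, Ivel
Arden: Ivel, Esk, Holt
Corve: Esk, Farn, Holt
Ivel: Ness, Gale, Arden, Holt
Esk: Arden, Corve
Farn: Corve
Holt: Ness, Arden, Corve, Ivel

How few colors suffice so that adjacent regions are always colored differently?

3

Ness, Ivel, Holt all conflict with each other, so at least 3 colors are needed.
3 colors suffice: Ness=3, Gale=1, Arden=3, Corve=2, Ivel=2, Esk=1, Farn=1, Holt=1. Each listed conflict is separated.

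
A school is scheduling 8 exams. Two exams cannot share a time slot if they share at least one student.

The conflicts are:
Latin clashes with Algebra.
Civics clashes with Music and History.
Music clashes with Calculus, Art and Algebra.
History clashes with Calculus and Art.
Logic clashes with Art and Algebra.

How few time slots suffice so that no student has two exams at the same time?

2

Latin and Algebra conflict, so at least 2 time slots are needed.
2 time slots suffice: time slot 1 → {Latin, Music, History, Logic}; time slot 2 → {Civics, Calculus, Art, Algebra}. Every pair that conflicts lands in different time slots.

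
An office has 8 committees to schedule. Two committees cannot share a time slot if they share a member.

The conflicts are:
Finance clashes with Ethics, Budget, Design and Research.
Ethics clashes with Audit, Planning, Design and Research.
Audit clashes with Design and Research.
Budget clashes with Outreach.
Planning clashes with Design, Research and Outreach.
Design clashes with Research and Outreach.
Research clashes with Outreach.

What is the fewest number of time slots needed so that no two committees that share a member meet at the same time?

Planning, Design, Research, Outreach all conflict with each other, so at least 4 time slots are needed.
A valid assignment using 4 time slots: Finance=4, Ethics=3, Audit=4, Budget=1, Planning=4, Design=2, Research=1, Outreach=3. No two conflicting committees share a time slot.

4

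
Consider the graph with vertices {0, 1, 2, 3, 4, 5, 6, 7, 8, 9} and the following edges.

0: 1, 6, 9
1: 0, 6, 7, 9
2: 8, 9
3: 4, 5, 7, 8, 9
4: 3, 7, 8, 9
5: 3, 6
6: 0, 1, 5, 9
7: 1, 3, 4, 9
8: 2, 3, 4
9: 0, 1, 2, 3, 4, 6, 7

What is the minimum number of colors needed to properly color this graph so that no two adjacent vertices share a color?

0, 1, 6, 9 form a clique, so at least 4 colors are needed.
One proper 4-coloring: 0=yellow, 1=blue, 2=blue, 3=blue, 4=green, 5=red, 6=green, 7=yellow, 8=red, 9=red. Every edge joins two different colors.

4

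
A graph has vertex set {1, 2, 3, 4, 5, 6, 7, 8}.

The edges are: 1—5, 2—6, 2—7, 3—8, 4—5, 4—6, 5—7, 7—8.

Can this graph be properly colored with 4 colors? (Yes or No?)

The chromatic number is 3. The cycle 5-7-2-6-4-5 has odd length 5, so it cannot be 2-colored; at least 3 colors are needed.
A valid assignment using 3 colors: 1=b, 2=a, 3=b, 4=b, 5=a, 6=c, 7=b, 8=a.
Since 4 ≥ 3, a proper 4-coloring certainly exists.

Yes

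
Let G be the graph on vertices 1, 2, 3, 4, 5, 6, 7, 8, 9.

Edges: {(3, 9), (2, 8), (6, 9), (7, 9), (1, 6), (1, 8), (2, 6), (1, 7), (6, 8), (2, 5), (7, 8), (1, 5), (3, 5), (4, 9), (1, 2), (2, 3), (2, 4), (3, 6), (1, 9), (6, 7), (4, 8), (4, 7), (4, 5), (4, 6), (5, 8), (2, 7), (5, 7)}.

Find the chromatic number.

1, 2, 5, 7, 8 form a clique, so at least 5 colors are needed.
5 colors suffice: color red → {2, 9}; color blue → {5, 6}; color green → {3, 7}; color yellow → {1, 4}; color purple → {8}. Each edge has distinct colors on its endpoints.

5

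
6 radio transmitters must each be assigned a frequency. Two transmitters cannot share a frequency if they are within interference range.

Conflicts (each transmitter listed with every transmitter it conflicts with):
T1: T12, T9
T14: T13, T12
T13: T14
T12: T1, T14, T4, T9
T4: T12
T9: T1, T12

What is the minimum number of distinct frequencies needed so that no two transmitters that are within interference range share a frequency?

3

T1, T12, T9 all conflict with each other, so at least 3 frequencies are needed.
Using 3 frequencies: T1=3, T14=2, T13=1, T12=1, T4=2, T9=2. Each listed conflict is separated.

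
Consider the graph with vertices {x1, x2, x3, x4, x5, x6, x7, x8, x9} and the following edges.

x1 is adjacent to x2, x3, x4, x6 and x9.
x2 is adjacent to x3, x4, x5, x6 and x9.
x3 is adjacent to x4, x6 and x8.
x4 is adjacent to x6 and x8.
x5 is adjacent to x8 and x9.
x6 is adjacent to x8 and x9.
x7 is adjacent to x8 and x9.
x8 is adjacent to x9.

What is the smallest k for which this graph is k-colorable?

x1, x2, x3, x4, x6 are mutually adjacent (a clique of size 5), so at least 5 colors are needed.
A valid assignment using 5 colors: x1=yellow, x2=blue, x3=purple, x4=green, x5=red, x6=red, x7=red, x8=blue, x9=green. Every edge joins two different colors.

5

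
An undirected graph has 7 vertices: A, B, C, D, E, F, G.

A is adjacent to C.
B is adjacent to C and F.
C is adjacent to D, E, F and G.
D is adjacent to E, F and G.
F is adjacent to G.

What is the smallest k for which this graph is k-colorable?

4

C, D, F, G are mutually adjacent (a clique of size 4), so at least 4 colors are needed.
4 colors suffice: color 1 → {C}; color 2 → {A, E, F}; color 3 → {B, D}; color 4 → {G}. Each edge has distinct colors on its endpoints.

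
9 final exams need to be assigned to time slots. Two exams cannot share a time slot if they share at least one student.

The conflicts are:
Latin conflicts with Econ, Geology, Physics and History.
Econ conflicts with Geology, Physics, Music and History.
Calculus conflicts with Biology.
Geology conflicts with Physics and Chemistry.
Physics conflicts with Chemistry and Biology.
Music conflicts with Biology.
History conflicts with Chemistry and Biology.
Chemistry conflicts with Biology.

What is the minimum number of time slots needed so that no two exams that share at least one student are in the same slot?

4

Latin, Econ, Geology, Physics are mutually in conflict, so at least 4 time slots are needed.
A valid assignment using 4 time slots: Latin=4, Econ=1, Calculus=2, Geology=3, Physics=2, Music=2, History=2, Chemistry=4, Biology=1. Every pair that conflicts lands in different time slots.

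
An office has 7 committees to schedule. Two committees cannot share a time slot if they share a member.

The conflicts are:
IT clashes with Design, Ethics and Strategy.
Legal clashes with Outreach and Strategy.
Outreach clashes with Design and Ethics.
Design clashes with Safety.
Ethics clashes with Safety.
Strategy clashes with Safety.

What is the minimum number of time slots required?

3

The cycle IT-Ethics-Outreach-Legal-Strategy-IT has odd length 5, so it cannot be 2-colored; at least 3 time slots are needed.
3 time slots suffice: IT=3, Legal=2, Outreach=1, Design=2, Ethics=2, Strategy=1, Safety=3. Every pair that conflicts lands in different time slots.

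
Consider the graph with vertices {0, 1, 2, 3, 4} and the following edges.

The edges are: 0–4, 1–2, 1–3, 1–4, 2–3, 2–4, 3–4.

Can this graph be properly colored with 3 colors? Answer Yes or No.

1, 2, 3, 4 are pairwise adjacent (a clique of size 4), so at least 4 colors are needed.
So 3 colors are not enough.

No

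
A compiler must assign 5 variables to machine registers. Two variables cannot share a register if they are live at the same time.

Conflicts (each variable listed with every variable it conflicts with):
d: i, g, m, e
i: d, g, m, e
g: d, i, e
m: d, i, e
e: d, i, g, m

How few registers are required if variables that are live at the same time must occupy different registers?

d, i, m, e all conflict with each other, so at least 4 registers are needed.
4 registers suffice: register 1 → {d}; register 2 → {e}; register 3 → {i}; register 4 → {g, m}. Every pair that conflicts lands in different registers.

4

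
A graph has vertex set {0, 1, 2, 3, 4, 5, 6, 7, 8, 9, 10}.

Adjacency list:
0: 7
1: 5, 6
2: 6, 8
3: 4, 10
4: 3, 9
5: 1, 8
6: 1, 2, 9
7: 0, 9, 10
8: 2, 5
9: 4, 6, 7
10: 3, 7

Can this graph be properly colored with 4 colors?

Yes

The chromatic number is 3. The cycle 5-8-2-6-1-5 has odd length 5, so it cannot be 2-colored; at least 3 colors are needed.
3 colors suffice: color a → {4, 5, 6, 7}; color b → {0, 1, 2, 9, 10}; color c → {3, 8}.
Since 4 ≥ 3, a proper 4-coloring certainly exists.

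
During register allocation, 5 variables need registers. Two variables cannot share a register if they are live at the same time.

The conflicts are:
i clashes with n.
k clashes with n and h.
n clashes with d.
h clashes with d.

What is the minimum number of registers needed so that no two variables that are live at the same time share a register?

2

k and h conflict, so at least 2 registers are needed.
Using 2 registers: i=2, k=2, n=1, h=1, d=2. Every pair that conflicts lands in different registers.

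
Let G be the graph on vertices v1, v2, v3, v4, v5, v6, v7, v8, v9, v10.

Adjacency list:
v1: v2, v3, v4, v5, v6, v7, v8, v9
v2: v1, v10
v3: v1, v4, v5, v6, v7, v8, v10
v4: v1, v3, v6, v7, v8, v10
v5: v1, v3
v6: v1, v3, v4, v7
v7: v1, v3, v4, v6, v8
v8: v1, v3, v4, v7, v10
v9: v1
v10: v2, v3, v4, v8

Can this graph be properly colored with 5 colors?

Yes

The chromatic number is 5. v1, v3, v4, v7, v8 are mutually adjacent (a clique of size 5), so at least 5 colors are needed.
One proper 5-coloring: v1=1, v2=2, v3=2, v4=3, v5=3, v6=4, v7=5, v8=4, v9=2, v10=1.
That is already a proper 5-coloring.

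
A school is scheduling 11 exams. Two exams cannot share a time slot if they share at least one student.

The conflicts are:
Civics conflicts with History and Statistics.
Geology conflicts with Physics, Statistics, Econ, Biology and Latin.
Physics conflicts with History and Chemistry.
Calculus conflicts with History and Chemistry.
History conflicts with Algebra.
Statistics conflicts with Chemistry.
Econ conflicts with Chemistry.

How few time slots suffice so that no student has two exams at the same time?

The cycle Civics-History-Physics-Chemistry-Statistics-Civics has odd length 5, so it cannot be 2-colored; at least 3 time slots are needed.
3 time slots suffice: time slot 1 → {Geology, History, Chemistry}; time slot 2 → {Physics, Calculus, Statistics, Econ, Biology, Algebra, Latin}; time slot 3 → {Civics}. Each listed conflict is separated.

3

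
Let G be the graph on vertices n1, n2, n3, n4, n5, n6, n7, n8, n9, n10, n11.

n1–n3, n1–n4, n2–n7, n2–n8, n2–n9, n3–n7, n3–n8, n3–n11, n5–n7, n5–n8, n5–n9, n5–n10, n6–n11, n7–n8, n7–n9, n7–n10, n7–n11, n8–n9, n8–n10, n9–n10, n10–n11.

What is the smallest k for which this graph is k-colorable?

n5, n7, n8, n9, n10 are mutually adjacent (a clique of size 5), so at least 5 colors are needed.
5 colors suffice: color 1 → {n1, n6, n7}; color 2 → {n4, n8, n11}; color 3 → {n2, n3, n10}; color 4 → {n9}; color 5 → {n5}. Each edge has distinct colors on its endpoints.

5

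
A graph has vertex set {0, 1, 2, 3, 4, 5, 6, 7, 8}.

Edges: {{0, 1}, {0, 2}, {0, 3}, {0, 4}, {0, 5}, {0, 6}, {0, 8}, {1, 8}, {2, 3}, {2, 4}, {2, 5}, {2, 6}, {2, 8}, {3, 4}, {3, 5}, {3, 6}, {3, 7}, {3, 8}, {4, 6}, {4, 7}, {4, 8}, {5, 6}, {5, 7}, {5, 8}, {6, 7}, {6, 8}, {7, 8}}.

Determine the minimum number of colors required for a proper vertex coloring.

0, 2, 3, 4, 6, 8 are mutually adjacent (a clique of size 6), so at least 6 colors are needed.
6 colors suffice: color red → {8}; color blue → {1, 3}; color green → {0, 7}; color yellow → {6}; color purple → {4, 5}; color orange → {2}. No two adjacent vertices share a color.

6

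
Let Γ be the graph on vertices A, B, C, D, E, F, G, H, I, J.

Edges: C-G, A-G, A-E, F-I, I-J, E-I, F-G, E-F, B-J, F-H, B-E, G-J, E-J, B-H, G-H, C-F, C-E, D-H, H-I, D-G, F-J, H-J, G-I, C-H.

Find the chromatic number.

F, G, H, I, J are mutually adjacent (a clique of size 5), so at least 5 colors are needed.
5 colors suffice: color 1 → {E, G}; color 2 → {A, H}; color 3 → {B, D, F}; color 4 → {C, J}; color 5 → {I}. No two adjacent vertices share a color.

5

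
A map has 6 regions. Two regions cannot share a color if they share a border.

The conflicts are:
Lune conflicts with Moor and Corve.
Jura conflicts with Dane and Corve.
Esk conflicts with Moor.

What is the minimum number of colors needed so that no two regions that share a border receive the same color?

Jura and Dane conflict, so at least 2 colors are needed.
2 colors suffice: Lune=1, Jura=1, Esk=1, Dane=2, Moor=2, Corve=2. Every pair that conflicts lands in different colors.

2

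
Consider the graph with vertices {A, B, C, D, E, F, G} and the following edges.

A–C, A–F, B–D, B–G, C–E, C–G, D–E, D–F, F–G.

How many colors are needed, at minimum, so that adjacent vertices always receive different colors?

3

The cycle F-G-C-E-D-F has odd length 5, so it cannot be 2-colored; at least 3 colors are needed.
3 colors suffice: color 1 → {C, D}; color 2 → {B, E, F}; color 3 → {A, G}. Each edge has distinct colors on its endpoints.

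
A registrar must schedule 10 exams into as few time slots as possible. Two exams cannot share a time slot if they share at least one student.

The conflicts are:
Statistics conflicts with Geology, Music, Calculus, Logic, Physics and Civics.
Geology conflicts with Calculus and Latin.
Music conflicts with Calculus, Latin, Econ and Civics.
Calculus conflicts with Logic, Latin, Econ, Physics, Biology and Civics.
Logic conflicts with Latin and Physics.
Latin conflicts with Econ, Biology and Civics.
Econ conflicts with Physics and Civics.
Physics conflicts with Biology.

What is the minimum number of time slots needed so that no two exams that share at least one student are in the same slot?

Music, Calculus, Latin, Econ, Civics are mutually in conflict, so at least 5 time slots are needed.
5 time slots suffice: Statistics=2, Geology=3, Music=5, Calculus=1, Logic=4, Latin=2, Econ=4, Physics=3, Biology=4, Civics=3. No two conflicting exams share a time slot.

5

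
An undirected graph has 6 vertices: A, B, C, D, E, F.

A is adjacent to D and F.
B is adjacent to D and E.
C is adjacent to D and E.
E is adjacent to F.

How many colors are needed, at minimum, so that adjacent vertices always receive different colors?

3

The cycle C-D-A-F-E-C has odd length 5, so it cannot be 2-colored; at least 3 colors are needed.
3 colors suffice: A=2, B=2, C=2, D=1, E=1, F=3. Each edge has distinct colors on its endpoints.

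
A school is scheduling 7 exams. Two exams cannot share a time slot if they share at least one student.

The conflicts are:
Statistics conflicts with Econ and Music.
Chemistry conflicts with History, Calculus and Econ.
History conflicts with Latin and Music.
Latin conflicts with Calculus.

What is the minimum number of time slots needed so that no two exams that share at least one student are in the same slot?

3

The cycle Econ-Statistics-Music-History-Chemistry-Econ has odd length 5, so it cannot be 2-colored; at least 3 time slots are needed.
3 time slots suffice: time slot 1 → {Chemistry, Latin, Music}; time slot 2 → {Statistics, History, Calculus}; time slot 3 → {Econ}. Every pair that conflicts lands in different time slots.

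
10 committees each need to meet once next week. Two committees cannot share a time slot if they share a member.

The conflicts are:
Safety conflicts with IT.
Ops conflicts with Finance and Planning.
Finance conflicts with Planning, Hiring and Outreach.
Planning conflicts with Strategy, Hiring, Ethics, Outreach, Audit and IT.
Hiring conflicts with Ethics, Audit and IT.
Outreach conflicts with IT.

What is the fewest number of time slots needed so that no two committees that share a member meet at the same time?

Planning, Hiring, Audit all conflict with each other, so at least 3 time slots are needed.
3 time slots suffice: Safety=1, Ops=2, Finance=3, Planning=1, Strategy=2, Hiring=2, Ethics=3, Outreach=2, Audit=3, IT=3. No two conflicting committees share a time slot.

3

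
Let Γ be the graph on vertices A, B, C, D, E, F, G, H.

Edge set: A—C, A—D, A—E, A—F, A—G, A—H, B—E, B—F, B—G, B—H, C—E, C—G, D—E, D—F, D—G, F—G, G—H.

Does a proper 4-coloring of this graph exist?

Yes

The chromatic number is 4. A, D, F, G form a clique, so at least 4 colors are needed.
4 colors suffice: color 1 → {E, G}; color 2 → {A, B}; color 3 → {C, D, H}; color 4 → {F}.
That is already a proper 4-coloring.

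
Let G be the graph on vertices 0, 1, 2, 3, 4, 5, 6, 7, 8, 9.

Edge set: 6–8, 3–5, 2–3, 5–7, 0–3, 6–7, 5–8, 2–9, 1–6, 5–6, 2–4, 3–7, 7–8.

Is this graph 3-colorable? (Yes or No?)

5, 6, 7, 8 are mutually adjacent (a clique of size 4), so at least 4 colors are needed.
So 3 colors are not enough.

No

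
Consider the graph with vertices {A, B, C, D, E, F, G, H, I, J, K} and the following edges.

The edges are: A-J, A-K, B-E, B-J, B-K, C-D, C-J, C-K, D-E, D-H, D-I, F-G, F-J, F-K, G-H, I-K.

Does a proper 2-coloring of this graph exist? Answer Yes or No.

No

The cycle E-B-J-C-D-E has odd length 5, so it cannot be 2-colored; at least 3 colors are needed.
So 2 colors are not enough.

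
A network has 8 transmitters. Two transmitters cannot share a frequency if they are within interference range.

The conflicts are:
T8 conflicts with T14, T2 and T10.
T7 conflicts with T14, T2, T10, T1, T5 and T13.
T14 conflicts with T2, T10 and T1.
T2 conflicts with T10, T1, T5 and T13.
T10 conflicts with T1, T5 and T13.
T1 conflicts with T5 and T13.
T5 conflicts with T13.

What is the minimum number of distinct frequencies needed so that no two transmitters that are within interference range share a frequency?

T7, T2, T10, T1, T5, T13 all conflict with each other, so at least 6 frequencies are needed.
6 frequencies suffice: frequency 1 → {T2}; frequency 2 → {T10}; frequency 3 → {T8, T1}; frequency 4 → {T7}; frequency 5 → {T14, T5}; frequency 6 → {T13}. Every pair that conflicts lands in different frequencies.

6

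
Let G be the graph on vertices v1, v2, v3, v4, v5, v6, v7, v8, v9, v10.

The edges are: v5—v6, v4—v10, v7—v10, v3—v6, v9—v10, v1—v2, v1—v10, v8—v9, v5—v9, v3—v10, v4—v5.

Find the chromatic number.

3

The cycle v5-v6-v3-v10-v9-v5 has odd length 5, so it cannot be 2-colored; at least 3 colors are needed.
3 colors suffice: color 1 → {v2, v5, v8, v10}; color 2 → {v1, v3, v4, v7, v9}; color 3 → {v6}. Every edge joins two different colors.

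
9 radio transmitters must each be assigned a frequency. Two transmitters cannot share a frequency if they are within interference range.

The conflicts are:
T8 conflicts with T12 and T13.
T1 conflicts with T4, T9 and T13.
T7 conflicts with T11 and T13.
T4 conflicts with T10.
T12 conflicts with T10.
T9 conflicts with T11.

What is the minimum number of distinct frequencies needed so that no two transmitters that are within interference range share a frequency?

The cycle T11-T7-T13-T1-T9-T11 has odd length 5, so it cannot be 2-colored; at least 3 frequencies are needed.
3 frequencies suffice: frequency 1 → {T1, T7, T12}; frequency 2 → {T4, T9, T13}; frequency 3 → {T8, T11, T10}. No two conflicting transmitters share a frequency.

3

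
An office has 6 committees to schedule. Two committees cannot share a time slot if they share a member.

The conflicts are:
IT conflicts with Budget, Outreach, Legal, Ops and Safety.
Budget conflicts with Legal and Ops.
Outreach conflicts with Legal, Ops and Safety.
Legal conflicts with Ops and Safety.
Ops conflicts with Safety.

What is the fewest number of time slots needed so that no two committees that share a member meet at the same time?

5

IT, Outreach, Legal, Ops, Safety pairwise conflict, so at least 5 time slots are needed.
5 time slots suffice: time slot 1 → {Legal}; time slot 2 → {Ops}; time slot 3 → {IT}; time slot 4 → {Budget, Safety}; time slot 5 → {Outreach}. Every pair that conflicts lands in different time slots.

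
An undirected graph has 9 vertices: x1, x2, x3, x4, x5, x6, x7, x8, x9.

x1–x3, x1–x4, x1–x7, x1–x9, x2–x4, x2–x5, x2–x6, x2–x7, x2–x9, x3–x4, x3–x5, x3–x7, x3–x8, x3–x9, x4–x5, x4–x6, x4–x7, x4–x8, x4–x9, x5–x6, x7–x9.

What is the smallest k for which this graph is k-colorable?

x1, x3, x4, x7, x9 form a clique, so at least 5 colors are needed.
5 colors suffice: color 1 → {x4}; color 2 → {x2, x3}; color 3 → {x5, x8, x9}; color 4 → {x6, x7}; color 5 → {x1}. Every edge joins two different colors.

5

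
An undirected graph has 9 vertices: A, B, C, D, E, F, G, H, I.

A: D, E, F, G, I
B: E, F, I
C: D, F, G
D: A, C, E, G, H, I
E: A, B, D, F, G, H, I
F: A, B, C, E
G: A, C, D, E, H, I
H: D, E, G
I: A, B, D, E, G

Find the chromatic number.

A, D, E, G, I form a clique, so at least 5 colors are needed.
5 colors suffice: color red → {C, E}; color blue → {D, F}; color green → {B, G}; color yellow → {H, I}; color purple → {A}. No two adjacent vertices share a color.

5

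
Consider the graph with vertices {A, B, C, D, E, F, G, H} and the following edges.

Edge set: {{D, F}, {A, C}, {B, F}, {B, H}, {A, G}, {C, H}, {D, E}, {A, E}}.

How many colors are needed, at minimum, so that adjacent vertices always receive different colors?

3

The cycle H-B-F-D-E-A-C-H has odd length 7, so it cannot be 2-colored; at least 3 colors are needed.
3 colors suffice: color red → {A, D, H}; color blue → {C, E, F, G}; color green → {B}. Every edge joins two different colors.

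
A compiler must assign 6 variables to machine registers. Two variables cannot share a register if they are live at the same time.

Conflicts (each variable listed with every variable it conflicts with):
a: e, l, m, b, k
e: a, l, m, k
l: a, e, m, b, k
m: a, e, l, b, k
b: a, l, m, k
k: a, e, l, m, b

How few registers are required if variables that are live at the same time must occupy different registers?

5

a, e, l, m, k pairwise conflict, so at least 5 registers are needed.
Using 5 registers: a=2, e=5, l=1, m=3, b=5, k=4. No two conflicting variables share a register.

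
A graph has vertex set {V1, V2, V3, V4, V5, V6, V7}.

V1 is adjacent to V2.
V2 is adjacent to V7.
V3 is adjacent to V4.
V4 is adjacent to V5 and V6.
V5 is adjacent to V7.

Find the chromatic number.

V3 and V4 are adjacent, so at least 2 colors are needed.
A valid assignment using 2 colors: V1=1, V2=2, V3=2, V4=1, V5=2, V6=2, V7=1. No two adjacent vertices share a color.

2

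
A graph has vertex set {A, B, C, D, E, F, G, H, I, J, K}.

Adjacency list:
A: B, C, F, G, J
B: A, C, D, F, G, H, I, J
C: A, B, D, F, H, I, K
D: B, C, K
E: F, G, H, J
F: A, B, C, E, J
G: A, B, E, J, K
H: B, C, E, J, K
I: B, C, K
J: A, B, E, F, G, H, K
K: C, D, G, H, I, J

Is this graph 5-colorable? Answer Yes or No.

Yes

The chromatic number is 4. A, B, G, J are mutually adjacent (a clique of size 4), so at least 4 colors are needed.
4 colors suffice: color 1 → {B, E, K}; color 2 → {C, J}; color 3 → {A, D, H, I}; color 4 → {F, G}.
Since 5 ≥ 4, a proper 5-coloring certainly exists.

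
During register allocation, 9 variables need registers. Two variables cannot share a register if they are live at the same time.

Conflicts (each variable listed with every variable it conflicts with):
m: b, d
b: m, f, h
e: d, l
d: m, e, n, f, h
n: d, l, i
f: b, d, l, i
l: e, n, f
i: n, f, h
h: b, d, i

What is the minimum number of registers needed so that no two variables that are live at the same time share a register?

n and i conflict, so at least 2 registers are needed.
A valid assignment using 2 registers: m=2, b=1, e=2, d=1, n=2, f=2, l=1, i=1, h=2. No two conflicting variables share a register.

2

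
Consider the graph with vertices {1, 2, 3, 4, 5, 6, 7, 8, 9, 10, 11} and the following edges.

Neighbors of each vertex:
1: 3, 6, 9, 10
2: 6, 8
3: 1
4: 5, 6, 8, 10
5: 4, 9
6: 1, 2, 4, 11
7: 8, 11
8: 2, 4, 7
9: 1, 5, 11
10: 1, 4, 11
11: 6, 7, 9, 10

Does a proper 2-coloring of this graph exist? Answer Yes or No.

No

The cycle 11-7-8-4-6-11 has odd length 5, so it cannot be 2-colored; at least 3 colors are needed.
So 2 colors are not enough.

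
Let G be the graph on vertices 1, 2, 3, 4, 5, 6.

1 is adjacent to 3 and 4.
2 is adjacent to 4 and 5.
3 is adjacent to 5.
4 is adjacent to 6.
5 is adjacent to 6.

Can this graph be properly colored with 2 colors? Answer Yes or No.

The cycle 4-2-5-3-1-4 has odd length 5, so it cannot be 2-colored; at least 3 colors are needed.
So 2 colors are not enough.

No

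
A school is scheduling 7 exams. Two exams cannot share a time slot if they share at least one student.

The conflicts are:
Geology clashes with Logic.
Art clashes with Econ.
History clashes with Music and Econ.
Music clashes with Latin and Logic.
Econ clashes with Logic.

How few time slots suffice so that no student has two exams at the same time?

2

Music and Logic conflict, so at least 2 time slots are needed.
2 time slots suffice: time slot 1 → {Geology, Music, Econ}; time slot 2 → {Art, History, Latin, Logic}. No two conflicting exams share a time slot.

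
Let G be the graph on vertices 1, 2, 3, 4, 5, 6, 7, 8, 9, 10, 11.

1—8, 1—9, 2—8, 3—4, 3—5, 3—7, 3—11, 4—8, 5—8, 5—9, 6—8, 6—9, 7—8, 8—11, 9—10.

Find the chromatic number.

5 and 8 are adjacent, so at least 2 colors are needed.
2 colors suffice: color red → {3, 8, 9}; color blue → {1, 2, 4, 5, 6, 7, 10, 11}. Each edge has distinct colors on its endpoints.

2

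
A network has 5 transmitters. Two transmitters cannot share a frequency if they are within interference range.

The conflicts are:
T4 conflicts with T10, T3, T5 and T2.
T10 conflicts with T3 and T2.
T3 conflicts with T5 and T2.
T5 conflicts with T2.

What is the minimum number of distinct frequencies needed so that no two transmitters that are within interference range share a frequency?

4

T4, T3, T5, T2 are mutually in conflict, so at least 4 frequencies are needed.
Using 4 frequencies: T4=1, T10=4, T3=2, T5=4, T2=3. Each listed conflict is separated.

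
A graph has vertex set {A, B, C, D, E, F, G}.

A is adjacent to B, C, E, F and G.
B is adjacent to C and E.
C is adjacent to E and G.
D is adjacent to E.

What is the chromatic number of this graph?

A, B, C, E are pairwise adjacent (a clique of size 4), so at least 4 colors are needed.
4 colors suffice: A=red, B=yellow, C=green, D=red, E=blue, F=blue, G=blue. Every edge joins two different colors.

4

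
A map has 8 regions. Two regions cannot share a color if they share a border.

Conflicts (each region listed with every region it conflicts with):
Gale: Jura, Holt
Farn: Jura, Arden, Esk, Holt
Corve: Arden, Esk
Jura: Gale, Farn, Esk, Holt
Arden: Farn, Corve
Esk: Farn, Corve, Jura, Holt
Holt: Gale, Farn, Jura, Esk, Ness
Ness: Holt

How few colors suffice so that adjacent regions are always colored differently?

4

Farn, Jura, Esk, Holt are mutually in conflict, so at least 4 colors are needed.
A valid assignment using 4 colors: Gale=2, Farn=2, Corve=2, Jura=3, Arden=1, Esk=4, Holt=1, Ness=2. Every pair that conflicts lands in different colors.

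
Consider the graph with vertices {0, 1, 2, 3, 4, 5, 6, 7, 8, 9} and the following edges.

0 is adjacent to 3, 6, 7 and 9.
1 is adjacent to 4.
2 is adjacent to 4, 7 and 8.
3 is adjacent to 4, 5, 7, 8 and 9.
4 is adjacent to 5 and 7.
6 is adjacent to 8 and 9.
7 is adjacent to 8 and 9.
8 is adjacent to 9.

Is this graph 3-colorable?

3, 7, 8, 9 are mutually adjacent (a clique of size 4), so at least 4 colors are needed.
So 3 colors are not enough.

No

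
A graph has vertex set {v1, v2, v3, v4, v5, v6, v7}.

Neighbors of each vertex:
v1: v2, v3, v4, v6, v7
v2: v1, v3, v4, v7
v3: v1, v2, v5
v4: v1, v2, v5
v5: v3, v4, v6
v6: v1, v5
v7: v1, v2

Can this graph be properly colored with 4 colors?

Yes

The chromatic number is 3. v1, v2, v7 form a triangle, so at least 3 colors are needed.
3 colors suffice: color 1 → {v1, v5}; color 2 → {v2, v6}; color 3 → {v3, v4, v7}.
Since 4 ≥ 3, a proper 4-coloring certainly exists.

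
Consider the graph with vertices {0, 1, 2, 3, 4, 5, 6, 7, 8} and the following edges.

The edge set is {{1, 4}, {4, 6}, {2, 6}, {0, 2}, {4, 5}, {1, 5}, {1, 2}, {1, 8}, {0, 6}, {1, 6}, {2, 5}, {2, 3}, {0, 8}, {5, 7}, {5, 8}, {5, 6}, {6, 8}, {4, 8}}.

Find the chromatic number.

1, 4, 5, 6, 8 are pairwise adjacent (a clique of size 5), so at least 5 colors are needed.
One proper 5-coloring: 0=blue, 1=yellow, 2=green, 3=red, 4=purple, 5=blue, 6=red, 7=red, 8=green. No two adjacent vertices share a color.

5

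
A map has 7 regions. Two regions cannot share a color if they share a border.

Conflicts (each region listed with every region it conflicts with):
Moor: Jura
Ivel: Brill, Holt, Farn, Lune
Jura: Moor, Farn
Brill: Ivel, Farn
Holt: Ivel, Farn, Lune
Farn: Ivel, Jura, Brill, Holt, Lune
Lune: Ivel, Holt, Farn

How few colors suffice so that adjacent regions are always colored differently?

Ivel, Holt, Farn, Lune are mutually in conflict, so at least 4 colors are needed.
A valid assignment using 4 colors: Moor=1, Ivel=2, Jura=2, Brill=3, Holt=4, Farn=1, Lune=3. Every pair that conflicts lands in different colors.

4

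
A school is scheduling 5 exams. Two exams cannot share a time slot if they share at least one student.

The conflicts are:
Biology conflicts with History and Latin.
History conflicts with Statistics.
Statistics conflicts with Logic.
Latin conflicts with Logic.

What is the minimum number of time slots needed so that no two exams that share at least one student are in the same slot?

The cycle Biology-History-Statistics-Logic-Latin-Biology has odd length 5, so it cannot be 2-colored; at least 3 time slots are needed.
3 time slots suffice: time slot 1 → {Biology, Statistics}; time slot 2 → {History, Latin}; time slot 3 → {Logic}. Each listed conflict is separated.

3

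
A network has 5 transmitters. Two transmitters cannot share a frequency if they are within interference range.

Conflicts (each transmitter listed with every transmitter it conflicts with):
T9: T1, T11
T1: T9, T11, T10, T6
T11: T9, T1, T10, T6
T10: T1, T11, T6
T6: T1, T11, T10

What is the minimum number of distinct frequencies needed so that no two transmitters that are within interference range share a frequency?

T1, T11, T10, T6 all conflict with each other, so at least 4 frequencies are needed.
4 frequencies suffice: frequency 1 → {T11}; frequency 2 → {T1}; frequency 3 → {T9, T10}; frequency 4 → {T6}. Each listed conflict is separated.

4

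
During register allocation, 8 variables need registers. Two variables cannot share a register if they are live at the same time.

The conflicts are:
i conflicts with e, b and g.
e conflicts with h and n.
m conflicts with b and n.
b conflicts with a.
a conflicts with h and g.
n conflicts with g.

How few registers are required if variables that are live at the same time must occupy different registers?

The cycle a-g-n-e-h-a has odd length 5, so it cannot be 2-colored; at least 3 registers are needed.
Using 3 registers: i=1, e=2, m=3, b=2, a=1, h=3, n=1, g=2. Each listed conflict is separated.

3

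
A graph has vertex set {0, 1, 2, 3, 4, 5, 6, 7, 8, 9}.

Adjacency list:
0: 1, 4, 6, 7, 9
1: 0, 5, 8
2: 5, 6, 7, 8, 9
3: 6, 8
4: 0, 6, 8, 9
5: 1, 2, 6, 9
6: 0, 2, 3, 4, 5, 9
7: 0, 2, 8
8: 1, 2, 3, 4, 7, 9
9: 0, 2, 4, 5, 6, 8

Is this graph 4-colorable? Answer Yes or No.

The chromatic number is 4. 0, 4, 6, 9 form a clique, so at least 4 colors are needed.
4 colors suffice: color a → {6, 8}; color b → {1, 3, 7, 9}; color c → {0, 2}; color d → {4, 5}.
That is already a proper 4-coloring.

Yes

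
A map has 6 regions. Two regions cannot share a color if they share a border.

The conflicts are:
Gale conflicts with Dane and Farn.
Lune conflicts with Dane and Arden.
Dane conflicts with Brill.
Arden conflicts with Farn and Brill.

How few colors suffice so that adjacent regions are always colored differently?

The cycle Arden-Brill-Dane-Gale-Farn-Arden has odd length 5, so it cannot be 2-colored; at least 3 colors are needed.
3 colors suffice: color 1 → {Dane, Arden}; color 2 → {Lune, Farn, Brill}; color 3 → {Gale}. No two conflicting regions share a color.

3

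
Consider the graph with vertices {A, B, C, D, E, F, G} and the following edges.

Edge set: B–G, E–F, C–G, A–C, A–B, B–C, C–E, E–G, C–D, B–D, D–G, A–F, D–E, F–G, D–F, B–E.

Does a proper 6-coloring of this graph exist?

The chromatic number is 5. B, C, D, E, G are pairwise adjacent (a clique of size 5), so at least 5 colors are needed.
5 colors suffice: color 1 → {C, F}; color 2 → {A, G}; color 3 → {B}; color 4 → {D}; color 5 → {E}.
Since 6 ≥ 5, a proper 6-coloring certainly exists.

Yes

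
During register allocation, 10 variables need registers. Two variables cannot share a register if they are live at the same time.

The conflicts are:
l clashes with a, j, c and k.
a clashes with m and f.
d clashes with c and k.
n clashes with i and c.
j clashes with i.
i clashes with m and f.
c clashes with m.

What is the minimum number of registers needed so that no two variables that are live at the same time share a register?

3

The cycle i-f-a-l-j-i has odd length 5, so it cannot be 2-colored; at least 3 registers are needed.
3 registers suffice: register 1 → {a, i, c, k}; register 2 → {l, d, n, m, f}; register 3 → {j}. No two conflicting variables share a register.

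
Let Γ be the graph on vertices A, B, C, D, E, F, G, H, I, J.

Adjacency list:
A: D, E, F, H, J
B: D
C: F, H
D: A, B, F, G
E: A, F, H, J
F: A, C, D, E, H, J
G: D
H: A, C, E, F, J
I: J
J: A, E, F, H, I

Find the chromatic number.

A, E, F, H, J are pairwise adjacent (a clique of size 5), so at least 5 colors are needed.
One proper 5-coloring: A=blue, B=red, C=blue, D=green, E=purple, F=red, G=red, H=green, I=red, J=yellow. Every edge joins two different colors.

5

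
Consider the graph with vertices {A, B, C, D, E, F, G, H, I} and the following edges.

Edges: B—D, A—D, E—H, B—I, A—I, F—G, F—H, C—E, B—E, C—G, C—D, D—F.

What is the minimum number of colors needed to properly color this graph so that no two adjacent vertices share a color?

The cycle B-E-H-F-D-B has odd length 5, so it cannot be 2-colored; at least 3 colors are needed.
3 colors suffice: color 1 → {D, E, G, I}; color 2 → {A, B, C, F}; color 3 → {H}. Each edge has distinct colors on its endpoints.

3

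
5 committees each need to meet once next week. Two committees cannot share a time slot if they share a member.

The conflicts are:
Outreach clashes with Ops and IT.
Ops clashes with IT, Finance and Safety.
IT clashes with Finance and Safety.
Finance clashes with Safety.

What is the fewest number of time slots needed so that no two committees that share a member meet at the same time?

4

Ops, IT, Finance, Safety pairwise conflict, so at least 4 time slots are needed.
4 time slots suffice: Outreach=3, Ops=2, IT=1, Finance=4, Safety=3. Every pair that conflicts lands in different time slots.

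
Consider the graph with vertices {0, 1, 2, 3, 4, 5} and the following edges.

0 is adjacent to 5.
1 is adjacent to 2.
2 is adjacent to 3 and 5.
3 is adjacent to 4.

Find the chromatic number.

0 and 5 are adjacent, so at least 2 colors are needed.
One proper 2-coloring: 0=red, 1=blue, 2=red, 3=blue, 4=red, 5=blue. Each edge has distinct colors on its endpoints.

2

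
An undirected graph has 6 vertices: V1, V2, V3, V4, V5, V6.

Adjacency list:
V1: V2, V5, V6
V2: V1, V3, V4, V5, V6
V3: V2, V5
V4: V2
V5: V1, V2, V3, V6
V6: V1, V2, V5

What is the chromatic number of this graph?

4

V1, V2, V5, V6 form a clique, so at least 4 colors are needed.
4 colors suffice: color 1 → {V2}; color 2 → {V4, V5}; color 3 → {V3, V6}; color 4 → {V1}. No two adjacent vertices share a color.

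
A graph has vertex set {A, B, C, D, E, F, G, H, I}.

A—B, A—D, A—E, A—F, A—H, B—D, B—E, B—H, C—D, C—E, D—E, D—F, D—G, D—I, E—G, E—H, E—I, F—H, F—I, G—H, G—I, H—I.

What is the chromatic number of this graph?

E, G, H, I form a clique, so at least 4 colors are needed.
4 colors suffice: color 1 → {D, H}; color 2 → {E, F}; color 3 → {A, C, I}; color 4 → {B, G}. Every edge joins two different colors.

4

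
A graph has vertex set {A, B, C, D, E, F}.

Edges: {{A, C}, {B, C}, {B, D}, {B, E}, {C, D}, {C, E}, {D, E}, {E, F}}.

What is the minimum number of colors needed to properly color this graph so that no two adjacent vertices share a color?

4

B, C, D, E form a clique, so at least 4 colors are needed.
4 colors suffice: color 1 → {C, F}; color 2 → {A, E}; color 3 → {B}; color 4 → {D}. Each edge has distinct colors on its endpoints.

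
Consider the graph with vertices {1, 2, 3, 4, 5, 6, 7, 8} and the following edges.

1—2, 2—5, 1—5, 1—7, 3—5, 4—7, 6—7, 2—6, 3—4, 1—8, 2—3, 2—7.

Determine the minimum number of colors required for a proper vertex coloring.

3

1, 2, 5 are mutually adjacent, so at least 3 colors are needed.
3 colors suffice: color a → {2, 4, 8}; color b → {5, 7}; color c → {1, 3, 6}. Each edge has distinct colors on its endpoints.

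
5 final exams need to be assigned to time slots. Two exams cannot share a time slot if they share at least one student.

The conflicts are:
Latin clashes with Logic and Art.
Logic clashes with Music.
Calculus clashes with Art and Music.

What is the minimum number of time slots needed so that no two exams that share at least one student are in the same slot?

3

The cycle Calculus-Art-Latin-Logic-Music-Calculus has odd length 5, so it cannot be 2-colored; at least 3 time slots are needed.
3 time slots suffice: time slot 1 → {Latin, Music}; time slot 2 → {Logic, Art}; time slot 3 → {Calculus}. Each listed conflict is separated.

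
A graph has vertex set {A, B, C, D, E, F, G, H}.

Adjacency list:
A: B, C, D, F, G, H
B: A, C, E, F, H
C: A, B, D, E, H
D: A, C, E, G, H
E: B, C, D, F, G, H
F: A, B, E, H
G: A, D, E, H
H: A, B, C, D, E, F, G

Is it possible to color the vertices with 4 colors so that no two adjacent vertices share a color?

Yes

The chromatic number is 4. D, E, G, H form a clique, so at least 4 colors are needed.
4 colors suffice: color 1 → {H}; color 2 → {A, E}; color 3 → {C, F, G}; color 4 → {B, D}.
That is already a proper 4-coloring.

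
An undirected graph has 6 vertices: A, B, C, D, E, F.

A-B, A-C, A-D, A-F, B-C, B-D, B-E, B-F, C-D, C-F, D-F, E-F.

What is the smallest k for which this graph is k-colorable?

A, B, C, D, F are pairwise adjacent (a clique of size 5), so at least 5 colors are needed.
5 colors suffice: color 1 → {F}; color 2 → {B}; color 3 → {D, E}; color 4 → {A}; color 5 → {C}. Each edge has distinct colors on its endpoints.

5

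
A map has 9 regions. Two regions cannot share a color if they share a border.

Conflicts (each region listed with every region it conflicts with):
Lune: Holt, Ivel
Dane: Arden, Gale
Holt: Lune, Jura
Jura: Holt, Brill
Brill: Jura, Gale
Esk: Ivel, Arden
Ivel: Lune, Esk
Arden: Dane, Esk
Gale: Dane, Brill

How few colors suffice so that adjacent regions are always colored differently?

The cycle Holt-Jura-Brill-Gale-Dane-Arden-Esk-Ivel-Lune-Holt has odd length 9, so it cannot be 2-colored; at least 3 colors are needed.
3 colors suffice: color 1 → {Lune, Dane, Brill, Esk}; color 2 → {Jura, Ivel, Arden, Gale}; color 3 → {Holt}. Every pair that conflicts lands in different colors.

3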